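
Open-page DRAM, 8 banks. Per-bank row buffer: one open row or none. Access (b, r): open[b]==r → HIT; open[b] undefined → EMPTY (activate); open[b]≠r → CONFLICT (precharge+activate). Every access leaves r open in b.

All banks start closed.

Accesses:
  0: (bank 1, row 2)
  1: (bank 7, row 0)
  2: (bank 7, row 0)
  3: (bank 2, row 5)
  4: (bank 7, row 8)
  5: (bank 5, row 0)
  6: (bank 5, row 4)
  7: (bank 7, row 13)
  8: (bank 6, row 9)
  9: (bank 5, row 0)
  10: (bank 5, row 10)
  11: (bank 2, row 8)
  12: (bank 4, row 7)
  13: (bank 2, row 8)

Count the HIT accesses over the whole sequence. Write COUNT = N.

COUNT = 2

step 0: bank1 None->2 [EMPTY]
step 1: bank7 None->0 [EMPTY]
step 2: bank7 0->0 [HIT]
step 3: bank2 None->5 [EMPTY]
step 4: bank7 0->8 [CONFLICT]
step 5: bank5 None->0 [EMPTY]
step 6: bank5 0->4 [CONFLICT]
step 7: bank7 8->13 [CONFLICT]
step 8: bank6 None->9 [EMPTY]
step 9: bank5 4->0 [CONFLICT]
step 10: bank5 0->10 [CONFLICT]
step 11: bank2 5->8 [CONFLICT]
step 12: bank4 None->7 [EMPTY]
step 13: bank2 8->8 [HIT]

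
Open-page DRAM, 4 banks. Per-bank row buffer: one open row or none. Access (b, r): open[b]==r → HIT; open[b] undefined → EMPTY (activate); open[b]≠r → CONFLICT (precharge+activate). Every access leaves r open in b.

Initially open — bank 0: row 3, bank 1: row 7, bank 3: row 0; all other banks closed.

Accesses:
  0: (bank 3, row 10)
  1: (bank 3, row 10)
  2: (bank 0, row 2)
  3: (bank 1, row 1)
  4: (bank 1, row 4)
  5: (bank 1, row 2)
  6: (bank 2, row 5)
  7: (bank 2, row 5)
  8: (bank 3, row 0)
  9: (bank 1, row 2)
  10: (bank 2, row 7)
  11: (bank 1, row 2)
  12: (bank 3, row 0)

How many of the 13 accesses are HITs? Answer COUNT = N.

COUNT = 5

  [0] b3 r10: had r0 ⇒ C
  [1] b3 r10: had r10 ⇒ H
  [2] b0 r2: had r3 ⇒ C
  [3] b1 r1: had r7 ⇒ C
  [4] b1 r4: had r1 ⇒ C
  [5] b1 r2: had r4 ⇒ C
  [6] b2 r5: no row ⇒ E
  [7] b2 r5: had r5 ⇒ H
  [8] b3 r0: had r10 ⇒ C
  [9] b1 r2: had r2 ⇒ H
  [10] b2 r7: had r5 ⇒ C
  [11] b1 r2: had r2 ⇒ H
  [12] b3 r0: had r0 ⇒ H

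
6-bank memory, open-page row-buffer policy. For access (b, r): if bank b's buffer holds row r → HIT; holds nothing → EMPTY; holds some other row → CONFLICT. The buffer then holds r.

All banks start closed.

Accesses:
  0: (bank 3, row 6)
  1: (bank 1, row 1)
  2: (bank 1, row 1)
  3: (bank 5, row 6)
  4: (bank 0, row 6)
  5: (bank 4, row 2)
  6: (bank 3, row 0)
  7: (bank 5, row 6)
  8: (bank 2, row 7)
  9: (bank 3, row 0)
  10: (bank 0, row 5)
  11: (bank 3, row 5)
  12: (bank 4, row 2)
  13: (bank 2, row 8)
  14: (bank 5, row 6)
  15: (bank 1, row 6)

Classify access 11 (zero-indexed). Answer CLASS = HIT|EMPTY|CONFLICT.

CLASS = CONFLICT

#0 (3,6) E
#1 (1,1) E
#2 (1,1) H  (was 1)
#3 (5,6) E
#4 (0,6) E
#5 (4,2) E
#6 (3,0) C  (was 6)
#7 (5,6) H  (was 6)
#8 (2,7) E
#9 (3,0) H  (was 0)
#10 (0,5) C  (was 6)
#11 (3,5) C  (was 0)
#12 (4,2) H  (was 2)
#13 (2,8) C  (was 7)
#14 (5,6) H  (was 6)
#15 (1,6) C  (was 1)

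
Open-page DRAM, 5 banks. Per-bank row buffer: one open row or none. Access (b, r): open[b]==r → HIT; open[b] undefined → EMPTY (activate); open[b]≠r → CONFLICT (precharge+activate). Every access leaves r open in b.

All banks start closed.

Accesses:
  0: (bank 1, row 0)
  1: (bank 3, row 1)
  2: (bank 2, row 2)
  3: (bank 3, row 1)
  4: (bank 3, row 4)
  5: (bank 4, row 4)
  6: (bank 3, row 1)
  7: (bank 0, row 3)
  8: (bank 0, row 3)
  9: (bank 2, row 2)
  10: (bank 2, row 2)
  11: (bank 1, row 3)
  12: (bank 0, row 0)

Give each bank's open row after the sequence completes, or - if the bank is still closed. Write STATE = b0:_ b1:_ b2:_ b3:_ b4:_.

step 0: bank1 None->0 [EMPTY]
step 1: bank3 None->1 [EMPTY]
step 2: bank2 None->2 [EMPTY]
step 3: bank3 1->1 [HIT]
step 4: bank3 1->4 [CONFLICT]
step 5: bank4 None->4 [EMPTY]
step 6: bank3 4->1 [CONFLICT]
step 7: bank0 None->3 [EMPTY]
step 8: bank0 3->3 [HIT]
step 9: bank2 2->2 [HIT]
step 10: bank2 2->2 [HIT]
step 11: bank1 0->3 [CONFLICT]
step 12: bank0 3->0 [CONFLICT]

STATE = b0:0 b1:3 b2:2 b3:1 b4:4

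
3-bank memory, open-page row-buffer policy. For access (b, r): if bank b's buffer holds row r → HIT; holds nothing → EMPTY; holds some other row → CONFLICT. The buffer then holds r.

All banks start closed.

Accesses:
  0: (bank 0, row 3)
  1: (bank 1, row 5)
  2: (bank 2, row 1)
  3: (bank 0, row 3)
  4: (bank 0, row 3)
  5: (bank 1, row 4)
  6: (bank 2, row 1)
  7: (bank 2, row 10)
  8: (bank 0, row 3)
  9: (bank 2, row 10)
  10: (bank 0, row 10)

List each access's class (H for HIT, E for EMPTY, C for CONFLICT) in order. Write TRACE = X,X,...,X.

#0 (0,3) E
#1 (1,5) E
#2 (2,1) E
#3 (0,3) H  (was 3)
#4 (0,3) H  (was 3)
#5 (1,4) C  (was 5)
#6 (2,1) H  (was 1)
#7 (2,10) C  (was 1)
#8 (0,3) H  (was 3)
#9 (2,10) H  (was 10)
#10 (0,10) C  (was 3)

TRACE = E,E,E,H,H,C,H,C,H,H,C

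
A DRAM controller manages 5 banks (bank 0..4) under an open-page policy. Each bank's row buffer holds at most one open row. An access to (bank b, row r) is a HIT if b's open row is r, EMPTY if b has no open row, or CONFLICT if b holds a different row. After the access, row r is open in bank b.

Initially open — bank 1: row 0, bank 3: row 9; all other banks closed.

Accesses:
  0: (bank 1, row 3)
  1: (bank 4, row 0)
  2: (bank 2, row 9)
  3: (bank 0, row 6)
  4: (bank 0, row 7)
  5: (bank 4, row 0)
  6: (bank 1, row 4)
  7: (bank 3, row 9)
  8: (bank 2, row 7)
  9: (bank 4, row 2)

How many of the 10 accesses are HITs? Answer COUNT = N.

  [0] b1 r3: had r0 ⇒ C
  [1] b4 r0: no row ⇒ E
  [2] b2 r9: no row ⇒ E
  [3] b0 r6: no row ⇒ E
  [4] b0 r7: had r6 ⇒ C
  [5] b4 r0: had r0 ⇒ H
  [6] b1 r4: had r3 ⇒ C
  [7] b3 r9: had r9 ⇒ H
  [8] b2 r7: had r9 ⇒ C
  [9] b4 r2: had r0 ⇒ C

COUNT = 2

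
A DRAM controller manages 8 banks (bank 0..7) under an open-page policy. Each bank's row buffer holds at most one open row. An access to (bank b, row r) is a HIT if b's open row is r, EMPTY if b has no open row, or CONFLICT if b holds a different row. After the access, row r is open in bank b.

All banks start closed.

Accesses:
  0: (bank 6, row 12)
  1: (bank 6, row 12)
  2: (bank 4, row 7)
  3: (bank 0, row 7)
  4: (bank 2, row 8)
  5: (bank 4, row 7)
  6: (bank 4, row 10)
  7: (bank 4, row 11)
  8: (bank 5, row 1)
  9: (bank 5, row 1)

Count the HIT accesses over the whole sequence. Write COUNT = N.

  [0] b6 r12: no row ⇒ E
  [1] b6 r12: had r12 ⇒ H
  [2] b4 r7: no row ⇒ E
  [3] b0 r7: no row ⇒ E
  [4] b2 r8: no row ⇒ E
  [5] b4 r7: had r7 ⇒ H
  [6] b4 r10: had r7 ⇒ C
  [7] b4 r11: had r10 ⇒ C
  [8] b5 r1: no row ⇒ E
  [9] b5 r1: had r1 ⇒ H

COUNT = 3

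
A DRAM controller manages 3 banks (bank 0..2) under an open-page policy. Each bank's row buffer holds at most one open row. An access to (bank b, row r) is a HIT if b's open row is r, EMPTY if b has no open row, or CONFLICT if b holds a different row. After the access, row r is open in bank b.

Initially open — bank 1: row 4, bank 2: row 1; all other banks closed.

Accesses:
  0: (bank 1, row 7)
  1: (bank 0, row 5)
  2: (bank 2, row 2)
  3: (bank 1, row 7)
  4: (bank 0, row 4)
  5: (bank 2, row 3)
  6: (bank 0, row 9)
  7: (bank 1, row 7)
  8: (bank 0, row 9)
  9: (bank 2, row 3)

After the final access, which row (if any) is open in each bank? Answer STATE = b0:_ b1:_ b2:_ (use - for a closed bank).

0: bank 1 row 7 — prev 4 → CONFLICT
1: bank 0 row 5 — prev None → EMPTY
2: bank 2 row 2 — prev 1 → CONFLICT
3: bank 1 row 7 — prev 7 → HIT
4: bank 0 row 4 — prev 5 → CONFLICT
5: bank 2 row 3 — prev 2 → CONFLICT
6: bank 0 row 9 — prev 4 → CONFLICT
7: bank 1 row 7 — prev 7 → HIT
8: bank 0 row 9 — prev 9 → HIT
9: bank 2 row 3 — prev 3 → HIT

STATE = b0:9 b1:7 b2:3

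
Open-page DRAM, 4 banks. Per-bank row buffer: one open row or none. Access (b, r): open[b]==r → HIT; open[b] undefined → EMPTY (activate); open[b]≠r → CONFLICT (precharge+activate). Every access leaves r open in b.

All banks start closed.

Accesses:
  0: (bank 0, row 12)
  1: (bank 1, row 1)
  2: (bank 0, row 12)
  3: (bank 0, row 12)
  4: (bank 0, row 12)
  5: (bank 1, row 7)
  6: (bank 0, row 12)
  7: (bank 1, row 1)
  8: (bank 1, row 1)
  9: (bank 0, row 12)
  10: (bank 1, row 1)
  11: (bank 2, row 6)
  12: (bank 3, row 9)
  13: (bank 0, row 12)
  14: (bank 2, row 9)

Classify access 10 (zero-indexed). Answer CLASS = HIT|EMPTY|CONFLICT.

CLASS = HIT

  [0] b0 r12: no row ⇒ E
  [1] b1 r1: no row ⇒ E
  [2] b0 r12: had r12 ⇒ H
  [3] b0 r12: had r12 ⇒ H
  [4] b0 r12: had r12 ⇒ H
  [5] b1 r7: had r1 ⇒ C
  [6] b0 r12: had r12 ⇒ H
  [7] b1 r1: had r7 ⇒ C
  [8] b1 r1: had r1 ⇒ H
  [9] b0 r12: had r12 ⇒ H
  [10] b1 r1: had r1 ⇒ H
  [11] b2 r6: no row ⇒ E
  [12] b3 r9: no row ⇒ E
  [13] b0 r12: had r12 ⇒ H
  [14] b2 r9: had r6 ⇒ C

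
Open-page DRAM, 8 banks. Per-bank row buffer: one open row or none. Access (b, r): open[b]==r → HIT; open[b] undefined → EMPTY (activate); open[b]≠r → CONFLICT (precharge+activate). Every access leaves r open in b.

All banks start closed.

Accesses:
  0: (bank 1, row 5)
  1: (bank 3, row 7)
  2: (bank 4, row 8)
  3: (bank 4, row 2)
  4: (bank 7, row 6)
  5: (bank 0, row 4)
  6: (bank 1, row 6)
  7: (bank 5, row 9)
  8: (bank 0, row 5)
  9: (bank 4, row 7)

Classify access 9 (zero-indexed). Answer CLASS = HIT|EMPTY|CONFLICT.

0: bank 1 row 5 — prev None → EMPTY
1: bank 3 row 7 — prev None → EMPTY
2: bank 4 row 8 — prev None → EMPTY
3: bank 4 row 2 — prev 8 → CONFLICT
4: bank 7 row 6 — prev None → EMPTY
5: bank 0 row 4 — prev None → EMPTY
6: bank 1 row 6 — prev 5 → CONFLICT
7: bank 5 row 9 — prev None → EMPTY
8: bank 0 row 5 — prev 4 → CONFLICT
9: bank 4 row 7 — prev 2 → CONFLICT

CLASS = CONFLICT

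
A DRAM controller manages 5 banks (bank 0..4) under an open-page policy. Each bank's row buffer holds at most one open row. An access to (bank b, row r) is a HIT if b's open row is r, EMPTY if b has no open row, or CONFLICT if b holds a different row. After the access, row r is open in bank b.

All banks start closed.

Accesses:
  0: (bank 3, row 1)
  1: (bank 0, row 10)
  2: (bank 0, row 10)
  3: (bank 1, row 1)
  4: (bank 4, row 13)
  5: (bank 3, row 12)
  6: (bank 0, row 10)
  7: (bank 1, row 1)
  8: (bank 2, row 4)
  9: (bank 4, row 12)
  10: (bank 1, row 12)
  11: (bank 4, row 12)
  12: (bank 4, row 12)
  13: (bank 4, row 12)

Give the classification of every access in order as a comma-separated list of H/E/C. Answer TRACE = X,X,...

step 0: bank3 None->1 [EMPTY]
step 1: bank0 None->10 [EMPTY]
step 2: bank0 10->10 [HIT]
step 3: bank1 None->1 [EMPTY]
step 4: bank4 None->13 [EMPTY]
step 5: bank3 1->12 [CONFLICT]
step 6: bank0 10->10 [HIT]
step 7: bank1 1->1 [HIT]
step 8: bank2 None->4 [EMPTY]
step 9: bank4 13->12 [CONFLICT]
step 10: bank1 1->12 [CONFLICT]
step 11: bank4 12->12 [HIT]
step 12: bank4 12->12 [HIT]
step 13: bank4 12->12 [HIT]

TRACE = E,E,H,E,E,C,H,H,E,C,C,H,H,H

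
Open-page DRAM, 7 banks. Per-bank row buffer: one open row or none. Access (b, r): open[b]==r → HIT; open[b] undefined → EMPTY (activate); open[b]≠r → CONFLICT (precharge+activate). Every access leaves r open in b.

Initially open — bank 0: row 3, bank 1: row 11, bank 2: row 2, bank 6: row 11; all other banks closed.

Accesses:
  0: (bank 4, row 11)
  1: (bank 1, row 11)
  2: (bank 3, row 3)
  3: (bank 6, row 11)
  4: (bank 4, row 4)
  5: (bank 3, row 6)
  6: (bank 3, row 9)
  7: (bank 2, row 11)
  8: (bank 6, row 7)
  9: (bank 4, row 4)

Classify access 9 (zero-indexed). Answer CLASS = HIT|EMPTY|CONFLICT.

0: bank 4 row 11 — prev None → EMPTY
1: bank 1 row 11 — prev 11 → HIT
2: bank 3 row 3 — prev None → EMPTY
3: bank 6 row 11 — prev 11 → HIT
4: bank 4 row 4 — prev 11 → CONFLICT
5: bank 3 row 6 — prev 3 → CONFLICT
6: bank 3 row 9 — prev 6 → CONFLICT
7: bank 2 row 11 — prev 2 → CONFLICT
8: bank 6 row 7 — prev 11 → CONFLICT
9: bank 4 row 4 — prev 4 → HIT

CLASS = HIT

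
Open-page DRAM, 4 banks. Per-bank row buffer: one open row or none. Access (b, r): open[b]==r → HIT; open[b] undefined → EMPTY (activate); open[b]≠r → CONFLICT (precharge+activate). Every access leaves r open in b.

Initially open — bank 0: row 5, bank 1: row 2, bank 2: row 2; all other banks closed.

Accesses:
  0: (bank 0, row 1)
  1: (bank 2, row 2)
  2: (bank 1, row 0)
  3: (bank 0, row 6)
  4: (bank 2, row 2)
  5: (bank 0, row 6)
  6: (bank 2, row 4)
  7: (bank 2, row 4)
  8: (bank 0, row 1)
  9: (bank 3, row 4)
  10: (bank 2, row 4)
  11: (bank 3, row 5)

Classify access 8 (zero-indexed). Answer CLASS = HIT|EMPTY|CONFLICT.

CLASS = CONFLICT

0: bank 0 row 1 — prev 5 → CONFLICT
1: bank 2 row 2 — prev 2 → HIT
2: bank 1 row 0 — prev 2 → CONFLICT
3: bank 0 row 6 — prev 1 → CONFLICT
4: bank 2 row 2 — prev 2 → HIT
5: bank 0 row 6 — prev 6 → HIT
6: bank 2 row 4 — prev 2 → CONFLICT
7: bank 2 row 4 — prev 4 → HIT
8: bank 0 row 1 — prev 6 → CONFLICT
9: bank 3 row 4 — prev None → EMPTY
10: bank 2 row 4 — prev 4 → HIT
11: bank 3 row 5 — prev 4 → CONFLICT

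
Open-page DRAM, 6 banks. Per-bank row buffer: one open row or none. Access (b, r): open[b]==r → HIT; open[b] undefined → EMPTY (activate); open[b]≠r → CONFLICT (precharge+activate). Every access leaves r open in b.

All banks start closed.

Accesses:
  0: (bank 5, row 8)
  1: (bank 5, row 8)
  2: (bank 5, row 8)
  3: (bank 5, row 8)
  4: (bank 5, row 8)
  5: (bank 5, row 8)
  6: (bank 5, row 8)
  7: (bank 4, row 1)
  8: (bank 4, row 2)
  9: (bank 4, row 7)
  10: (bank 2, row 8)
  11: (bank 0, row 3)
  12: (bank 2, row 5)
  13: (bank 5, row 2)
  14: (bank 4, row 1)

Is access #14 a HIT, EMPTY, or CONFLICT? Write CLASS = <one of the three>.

0: bank 5 row 8 — prev None → EMPTY
1: bank 5 row 8 — prev 8 → HIT
2: bank 5 row 8 — prev 8 → HIT
3: bank 5 row 8 — prev 8 → HIT
4: bank 5 row 8 — prev 8 → HIT
5: bank 5 row 8 — prev 8 → HIT
6: bank 5 row 8 — prev 8 → HIT
7: bank 4 row 1 — prev None → EMPTY
8: bank 4 row 2 — prev 1 → CONFLICT
9: bank 4 row 7 — prev 2 → CONFLICT
10: bank 2 row 8 — prev None → EMPTY
11: bank 0 row 3 — prev None → EMPTY
12: bank 2 row 5 — prev 8 → CONFLICT
13: bank 5 row 2 — prev 8 → CONFLICT
14: bank 4 row 1 — prev 7 → CONFLICT

CLASS = CONFLICT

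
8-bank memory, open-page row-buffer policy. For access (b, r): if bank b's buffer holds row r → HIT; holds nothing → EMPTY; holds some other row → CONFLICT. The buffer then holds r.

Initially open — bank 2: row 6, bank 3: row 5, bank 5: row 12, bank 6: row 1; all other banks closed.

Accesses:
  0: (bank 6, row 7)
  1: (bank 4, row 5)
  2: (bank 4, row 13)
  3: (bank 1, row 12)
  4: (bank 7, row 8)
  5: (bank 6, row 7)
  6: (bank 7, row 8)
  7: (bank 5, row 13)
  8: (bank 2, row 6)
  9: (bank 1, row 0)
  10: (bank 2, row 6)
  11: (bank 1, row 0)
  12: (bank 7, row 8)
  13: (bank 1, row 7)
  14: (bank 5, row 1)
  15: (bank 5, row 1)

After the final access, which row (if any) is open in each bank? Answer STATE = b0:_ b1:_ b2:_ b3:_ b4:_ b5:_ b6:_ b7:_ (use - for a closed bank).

STATE = b0:- b1:7 b2:6 b3:5 b4:13 b5:1 b6:7 b7:8

0: bank 6 row 7 — prev 1 → CONFLICT
1: bank 4 row 5 — prev None → EMPTY
2: bank 4 row 13 — prev 5 → CONFLICT
3: bank 1 row 12 — prev None → EMPTY
4: bank 7 row 8 — prev None → EMPTY
5: bank 6 row 7 — prev 7 → HIT
6: bank 7 row 8 — prev 8 → HIT
7: bank 5 row 13 — prev 12 → CONFLICT
8: bank 2 row 6 — prev 6 → HIT
9: bank 1 row 0 — prev 12 → CONFLICT
10: bank 2 row 6 — prev 6 → HIT
11: bank 1 row 0 — prev 0 → HIT
12: bank 7 row 8 — prev 8 → HIT
13: bank 1 row 7 — prev 0 → CONFLICT
14: bank 5 row 1 — prev 13 → CONFLICT
15: bank 5 row 1 — prev 1 → HIT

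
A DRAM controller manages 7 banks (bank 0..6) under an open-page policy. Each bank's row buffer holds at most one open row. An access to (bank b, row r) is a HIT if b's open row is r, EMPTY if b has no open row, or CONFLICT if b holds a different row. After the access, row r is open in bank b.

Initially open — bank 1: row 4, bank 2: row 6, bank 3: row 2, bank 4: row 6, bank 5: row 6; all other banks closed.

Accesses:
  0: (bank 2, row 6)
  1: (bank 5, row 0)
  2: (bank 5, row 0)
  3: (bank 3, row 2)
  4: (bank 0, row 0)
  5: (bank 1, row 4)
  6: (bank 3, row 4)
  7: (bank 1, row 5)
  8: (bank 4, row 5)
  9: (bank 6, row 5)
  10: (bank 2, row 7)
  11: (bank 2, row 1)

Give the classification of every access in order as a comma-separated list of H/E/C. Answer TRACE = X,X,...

#0 (2,6) H  (was 6)
#1 (5,0) C  (was 6)
#2 (5,0) H  (was 0)
#3 (3,2) H  (was 2)
#4 (0,0) E
#5 (1,4) H  (was 4)
#6 (3,4) C  (was 2)
#7 (1,5) C  (was 4)
#8 (4,5) C  (was 6)
#9 (6,5) E
#10 (2,7) C  (was 6)
#11 (2,1) C  (was 7)

TRACE = H,C,H,H,E,H,C,C,C,E,C,C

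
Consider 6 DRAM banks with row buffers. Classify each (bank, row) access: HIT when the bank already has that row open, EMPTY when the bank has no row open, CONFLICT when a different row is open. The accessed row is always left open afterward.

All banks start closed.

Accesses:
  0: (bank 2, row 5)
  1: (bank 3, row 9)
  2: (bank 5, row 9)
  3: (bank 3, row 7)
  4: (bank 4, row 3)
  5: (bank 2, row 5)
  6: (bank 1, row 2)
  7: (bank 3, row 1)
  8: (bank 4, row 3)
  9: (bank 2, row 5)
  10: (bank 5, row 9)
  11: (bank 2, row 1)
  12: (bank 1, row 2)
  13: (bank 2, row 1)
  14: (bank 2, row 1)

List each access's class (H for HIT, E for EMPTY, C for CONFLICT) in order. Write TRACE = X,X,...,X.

TRACE = E,E,E,C,E,H,E,C,H,H,H,C,H,H,H

step 0: bank2 None->5 [EMPTY]
step 1: bank3 None->9 [EMPTY]
step 2: bank5 None->9 [EMPTY]
step 3: bank3 9->7 [CONFLICT]
step 4: bank4 None->3 [EMPTY]
step 5: bank2 5->5 [HIT]
step 6: bank1 None->2 [EMPTY]
step 7: bank3 7->1 [CONFLICT]
step 8: bank4 3->3 [HIT]
step 9: bank2 5->5 [HIT]
step 10: bank5 9->9 [HIT]
step 11: bank2 5->1 [CONFLICT]
step 12: bank1 2->2 [HIT]
step 13: bank2 1->1 [HIT]
step 14: bank2 1->1 [HIT]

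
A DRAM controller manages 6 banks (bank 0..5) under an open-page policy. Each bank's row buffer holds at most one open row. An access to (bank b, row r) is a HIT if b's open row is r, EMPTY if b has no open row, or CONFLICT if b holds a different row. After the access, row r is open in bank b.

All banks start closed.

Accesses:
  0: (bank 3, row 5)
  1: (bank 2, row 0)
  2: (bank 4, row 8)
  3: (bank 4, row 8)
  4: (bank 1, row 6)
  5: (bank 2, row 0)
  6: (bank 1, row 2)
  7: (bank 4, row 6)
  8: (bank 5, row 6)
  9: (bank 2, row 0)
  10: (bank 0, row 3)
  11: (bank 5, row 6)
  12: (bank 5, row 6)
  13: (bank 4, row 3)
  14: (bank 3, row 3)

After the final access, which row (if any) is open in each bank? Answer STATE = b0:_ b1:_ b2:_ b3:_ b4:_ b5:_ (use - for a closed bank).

step 0: bank3 None->5 [EMPTY]
step 1: bank2 None->0 [EMPTY]
step 2: bank4 None->8 [EMPTY]
step 3: bank4 8->8 [HIT]
step 4: bank1 None->6 [EMPTY]
step 5: bank2 0->0 [HIT]
step 6: bank1 6->2 [CONFLICT]
step 7: bank4 8->6 [CONFLICT]
step 8: bank5 None->6 [EMPTY]
step 9: bank2 0->0 [HIT]
step 10: bank0 None->3 [EMPTY]
step 11: bank5 6->6 [HIT]
step 12: bank5 6->6 [HIT]
step 13: bank4 6->3 [CONFLICT]
step 14: bank3 5->3 [CONFLICT]

STATE = b0:3 b1:2 b2:0 b3:3 b4:3 b5:6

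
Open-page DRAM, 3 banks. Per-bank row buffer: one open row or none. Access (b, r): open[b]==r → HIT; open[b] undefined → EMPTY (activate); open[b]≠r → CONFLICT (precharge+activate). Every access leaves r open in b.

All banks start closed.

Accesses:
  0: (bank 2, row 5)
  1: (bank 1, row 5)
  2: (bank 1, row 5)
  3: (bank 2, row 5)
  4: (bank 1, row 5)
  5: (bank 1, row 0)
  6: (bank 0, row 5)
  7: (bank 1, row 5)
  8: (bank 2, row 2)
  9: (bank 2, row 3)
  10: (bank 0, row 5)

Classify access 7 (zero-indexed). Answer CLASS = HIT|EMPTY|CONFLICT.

CLASS = CONFLICT

step 0: bank2 None->5 [EMPTY]
step 1: bank1 None->5 [EMPTY]
step 2: bank1 5->5 [HIT]
step 3: bank2 5->5 [HIT]
step 4: bank1 5->5 [HIT]
step 5: bank1 5->0 [CONFLICT]
step 6: bank0 None->5 [EMPTY]
step 7: bank1 0->5 [CONFLICT]
step 8: bank2 5->2 [CONFLICT]
step 9: bank2 2->3 [CONFLICT]
step 10: bank0 5->5 [HIT]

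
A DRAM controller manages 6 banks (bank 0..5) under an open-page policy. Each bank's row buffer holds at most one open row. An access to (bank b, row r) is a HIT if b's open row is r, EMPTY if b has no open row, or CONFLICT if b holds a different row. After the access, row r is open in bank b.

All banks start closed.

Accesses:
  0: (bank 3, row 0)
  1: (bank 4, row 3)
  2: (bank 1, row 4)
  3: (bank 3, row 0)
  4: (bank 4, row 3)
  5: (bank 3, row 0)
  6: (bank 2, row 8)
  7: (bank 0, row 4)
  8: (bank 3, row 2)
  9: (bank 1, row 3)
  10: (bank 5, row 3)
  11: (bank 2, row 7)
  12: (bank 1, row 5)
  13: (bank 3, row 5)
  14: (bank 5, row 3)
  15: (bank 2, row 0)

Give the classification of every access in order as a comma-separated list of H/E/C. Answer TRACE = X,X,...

#0 (3,0) E
#1 (4,3) E
#2 (1,4) E
#3 (3,0) H  (was 0)
#4 (4,3) H  (was 3)
#5 (3,0) H  (was 0)
#6 (2,8) E
#7 (0,4) E
#8 (3,2) C  (was 0)
#9 (1,3) C  (was 4)
#10 (5,3) E
#11 (2,7) C  (was 8)
#12 (1,5) C  (was 3)
#13 (3,5) C  (was 2)
#14 (5,3) H  (was 3)
#15 (2,0) C  (was 7)

TRACE = E,E,E,H,H,H,E,E,C,C,E,C,C,C,H,C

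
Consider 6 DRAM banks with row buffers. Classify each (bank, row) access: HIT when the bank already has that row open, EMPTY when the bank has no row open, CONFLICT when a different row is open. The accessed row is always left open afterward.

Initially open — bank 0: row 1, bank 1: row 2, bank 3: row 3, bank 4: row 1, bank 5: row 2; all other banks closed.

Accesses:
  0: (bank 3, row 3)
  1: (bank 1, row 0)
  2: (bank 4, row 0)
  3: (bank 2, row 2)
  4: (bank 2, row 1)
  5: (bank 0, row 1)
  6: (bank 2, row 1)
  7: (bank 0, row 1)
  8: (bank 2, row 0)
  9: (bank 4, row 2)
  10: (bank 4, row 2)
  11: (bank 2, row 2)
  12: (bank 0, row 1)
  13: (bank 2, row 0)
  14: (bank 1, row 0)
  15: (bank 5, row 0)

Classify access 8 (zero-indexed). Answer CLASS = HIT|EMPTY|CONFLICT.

CLASS = CONFLICT

step 0: bank3 3->3 [HIT]
step 1: bank1 2->0 [CONFLICT]
step 2: bank4 1->0 [CONFLICT]
step 3: bank2 None->2 [EMPTY]
step 4: bank2 2->1 [CONFLICT]
step 5: bank0 1->1 [HIT]
step 6: bank2 1->1 [HIT]
step 7: bank0 1->1 [HIT]
step 8: bank2 1->0 [CONFLICT]
step 9: bank4 0->2 [CONFLICT]
step 10: bank4 2->2 [HIT]
step 11: bank2 0->2 [CONFLICT]
step 12: bank0 1->1 [HIT]
step 13: bank2 2->0 [CONFLICT]
step 14: bank1 0->0 [HIT]
step 15: bank5 2->0 [CONFLICT]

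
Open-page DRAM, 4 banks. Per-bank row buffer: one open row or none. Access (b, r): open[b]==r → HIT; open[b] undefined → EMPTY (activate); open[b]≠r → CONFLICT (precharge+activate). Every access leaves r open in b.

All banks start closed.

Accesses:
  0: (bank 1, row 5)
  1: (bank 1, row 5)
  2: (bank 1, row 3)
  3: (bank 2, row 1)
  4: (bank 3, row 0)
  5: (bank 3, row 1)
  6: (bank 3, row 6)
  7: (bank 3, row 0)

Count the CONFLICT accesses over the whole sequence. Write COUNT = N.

COUNT = 4

#0 (1,5) E
#1 (1,5) H  (was 5)
#2 (1,3) C  (was 5)
#3 (2,1) E
#4 (3,0) E
#5 (3,1) C  (was 0)
#6 (3,6) C  (was 1)
#7 (3,0) C  (was 6)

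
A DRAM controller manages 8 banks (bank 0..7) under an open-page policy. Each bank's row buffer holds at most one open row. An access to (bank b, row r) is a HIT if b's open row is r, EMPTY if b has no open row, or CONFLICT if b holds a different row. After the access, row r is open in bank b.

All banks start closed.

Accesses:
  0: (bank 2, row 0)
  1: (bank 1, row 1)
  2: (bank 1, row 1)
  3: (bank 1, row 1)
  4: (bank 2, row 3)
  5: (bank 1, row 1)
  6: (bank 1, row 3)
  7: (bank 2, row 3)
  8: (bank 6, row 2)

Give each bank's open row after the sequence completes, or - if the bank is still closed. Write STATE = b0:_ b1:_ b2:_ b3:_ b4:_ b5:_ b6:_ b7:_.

#0 (2,0) E
#1 (1,1) E
#2 (1,1) H  (was 1)
#3 (1,1) H  (was 1)
#4 (2,3) C  (was 0)
#5 (1,1) H  (was 1)
#6 (1,3) C  (was 1)
#7 (2,3) H  (was 3)
#8 (6,2) E

STATE = b0:- b1:3 b2:3 b3:- b4:- b5:- b6:2 b7:-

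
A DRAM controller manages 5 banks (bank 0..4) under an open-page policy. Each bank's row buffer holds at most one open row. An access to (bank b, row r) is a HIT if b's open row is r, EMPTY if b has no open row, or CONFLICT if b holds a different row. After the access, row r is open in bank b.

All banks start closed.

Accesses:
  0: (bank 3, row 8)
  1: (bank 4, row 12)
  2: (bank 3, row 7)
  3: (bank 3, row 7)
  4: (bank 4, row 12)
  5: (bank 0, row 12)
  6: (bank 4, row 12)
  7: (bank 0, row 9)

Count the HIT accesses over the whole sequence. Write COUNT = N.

COUNT = 3

0: bank 3 row 8 — prev None → EMPTY
1: bank 4 row 12 — prev None → EMPTY
2: bank 3 row 7 — prev 8 → CONFLICT
3: bank 3 row 7 — prev 7 → HIT
4: bank 4 row 12 — prev 12 → HIT
5: bank 0 row 12 — prev None → EMPTY
6: bank 4 row 12 — prev 12 → HIT
7: bank 0 row 9 — prev 12 → CONFLICT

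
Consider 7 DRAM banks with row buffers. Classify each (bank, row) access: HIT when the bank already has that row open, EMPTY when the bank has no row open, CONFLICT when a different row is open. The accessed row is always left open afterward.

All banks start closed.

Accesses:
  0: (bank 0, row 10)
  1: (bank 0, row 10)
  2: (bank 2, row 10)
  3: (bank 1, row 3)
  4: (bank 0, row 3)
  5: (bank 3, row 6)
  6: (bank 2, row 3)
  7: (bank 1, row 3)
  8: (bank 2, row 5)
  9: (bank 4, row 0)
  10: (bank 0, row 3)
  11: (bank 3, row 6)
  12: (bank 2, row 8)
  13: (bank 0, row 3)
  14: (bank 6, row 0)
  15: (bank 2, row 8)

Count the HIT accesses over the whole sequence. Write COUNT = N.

COUNT = 6

  [0] b0 r10: no row ⇒ E
  [1] b0 r10: had r10 ⇒ H
  [2] b2 r10: no row ⇒ E
  [3] b1 r3: no row ⇒ E
  [4] b0 r3: had r10 ⇒ C
  [5] b3 r6: no row ⇒ E
  [6] b2 r3: had r10 ⇒ C
  [7] b1 r3: had r3 ⇒ H
  [8] b2 r5: had r3 ⇒ C
  [9] b4 r0: no row ⇒ E
  [10] b0 r3: had r3 ⇒ H
  [11] b3 r6: had r6 ⇒ H
  [12] b2 r8: had r5 ⇒ C
  [13] b0 r3: had r3 ⇒ H
  [14] b6 r0: no row ⇒ E
  [15] b2 r8: had r8 ⇒ H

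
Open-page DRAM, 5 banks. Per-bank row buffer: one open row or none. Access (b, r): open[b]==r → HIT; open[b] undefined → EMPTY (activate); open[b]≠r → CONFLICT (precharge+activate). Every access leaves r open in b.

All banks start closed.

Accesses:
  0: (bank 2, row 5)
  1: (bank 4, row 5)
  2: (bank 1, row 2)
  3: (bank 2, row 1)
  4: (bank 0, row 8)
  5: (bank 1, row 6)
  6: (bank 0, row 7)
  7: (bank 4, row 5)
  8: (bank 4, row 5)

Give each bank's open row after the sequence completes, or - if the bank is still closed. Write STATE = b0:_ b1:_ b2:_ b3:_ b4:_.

step 0: bank2 None->5 [EMPTY]
step 1: bank4 None->5 [EMPTY]
step 2: bank1 None->2 [EMPTY]
step 3: bank2 5->1 [CONFLICT]
step 4: bank0 None->8 [EMPTY]
step 5: bank1 2->6 [CONFLICT]
step 6: bank0 8->7 [CONFLICT]
step 7: bank4 5->5 [HIT]
step 8: bank4 5->5 [HIT]

STATE = b0:7 b1:6 b2:1 b3:- b4:5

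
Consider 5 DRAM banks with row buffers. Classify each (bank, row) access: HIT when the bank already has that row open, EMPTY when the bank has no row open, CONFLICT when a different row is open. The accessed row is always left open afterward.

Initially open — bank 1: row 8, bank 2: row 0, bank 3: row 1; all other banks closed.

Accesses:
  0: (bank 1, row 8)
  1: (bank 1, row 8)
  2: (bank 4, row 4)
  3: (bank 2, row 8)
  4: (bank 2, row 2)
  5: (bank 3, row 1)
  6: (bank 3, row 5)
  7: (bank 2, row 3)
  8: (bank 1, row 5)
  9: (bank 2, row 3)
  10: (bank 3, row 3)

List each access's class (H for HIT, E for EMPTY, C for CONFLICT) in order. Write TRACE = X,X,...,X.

#0 (1,8) H  (was 8)
#1 (1,8) H  (was 8)
#2 (4,4) E
#3 (2,8) C  (was 0)
#4 (2,2) C  (was 8)
#5 (3,1) H  (was 1)
#6 (3,5) C  (was 1)
#7 (2,3) C  (was 2)
#8 (1,5) C  (was 8)
#9 (2,3) H  (was 3)
#10 (3,3) C  (was 5)

TRACE = H,H,E,C,C,H,C,C,C,H,C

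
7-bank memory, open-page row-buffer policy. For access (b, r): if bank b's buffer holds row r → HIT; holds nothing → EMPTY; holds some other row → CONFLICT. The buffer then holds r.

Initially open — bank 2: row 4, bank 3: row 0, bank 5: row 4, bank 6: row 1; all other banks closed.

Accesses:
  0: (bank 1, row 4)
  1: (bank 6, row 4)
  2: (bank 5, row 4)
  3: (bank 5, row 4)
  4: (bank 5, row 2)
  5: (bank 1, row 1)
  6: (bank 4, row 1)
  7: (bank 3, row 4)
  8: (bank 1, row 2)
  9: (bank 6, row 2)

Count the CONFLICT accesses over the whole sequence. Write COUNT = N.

COUNT = 6

step 0: bank1 None->4 [EMPTY]
step 1: bank6 1->4 [CONFLICT]
step 2: bank5 4->4 [HIT]
step 3: bank5 4->4 [HIT]
step 4: bank5 4->2 [CONFLICT]
step 5: bank1 4->1 [CONFLICT]
step 6: bank4 None->1 [EMPTY]
step 7: bank3 0->4 [CONFLICT]
step 8: bank1 1->2 [CONFLICT]
step 9: bank6 4->2 [CONFLICT]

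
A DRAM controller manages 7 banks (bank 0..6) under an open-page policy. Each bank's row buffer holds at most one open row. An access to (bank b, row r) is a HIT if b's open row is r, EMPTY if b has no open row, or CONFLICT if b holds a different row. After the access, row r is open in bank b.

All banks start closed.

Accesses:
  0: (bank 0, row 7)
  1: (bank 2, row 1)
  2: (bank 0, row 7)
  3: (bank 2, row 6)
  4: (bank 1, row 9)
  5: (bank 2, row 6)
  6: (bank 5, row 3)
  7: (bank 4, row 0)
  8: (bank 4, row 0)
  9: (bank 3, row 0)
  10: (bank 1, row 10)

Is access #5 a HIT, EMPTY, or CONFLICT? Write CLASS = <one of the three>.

step 0: bank0 None->7 [EMPTY]
step 1: bank2 None->1 [EMPTY]
step 2: bank0 7->7 [HIT]
step 3: bank2 1->6 [CONFLICT]
step 4: bank1 None->9 [EMPTY]
step 5: bank2 6->6 [HIT]
step 6: bank5 None->3 [EMPTY]
step 7: bank4 None->0 [EMPTY]
step 8: bank4 0->0 [HIT]
step 9: bank3 None->0 [EMPTY]
step 10: bank1 9->10 [CONFLICT]

CLASS = HIT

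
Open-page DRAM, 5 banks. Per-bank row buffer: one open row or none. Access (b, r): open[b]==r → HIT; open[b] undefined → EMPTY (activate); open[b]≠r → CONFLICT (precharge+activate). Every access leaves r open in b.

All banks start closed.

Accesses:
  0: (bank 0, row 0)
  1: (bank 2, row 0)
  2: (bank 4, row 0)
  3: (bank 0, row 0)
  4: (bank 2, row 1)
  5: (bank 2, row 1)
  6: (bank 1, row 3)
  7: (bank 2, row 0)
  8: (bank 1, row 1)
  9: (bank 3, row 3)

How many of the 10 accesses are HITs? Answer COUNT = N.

  [0] b0 r0: no row ⇒ E
  [1] b2 r0: no row ⇒ E
  [2] b4 r0: no row ⇒ E
  [3] b0 r0: had r0 ⇒ H
  [4] b2 r1: had r0 ⇒ C
  [5] b2 r1: had r1 ⇒ H
  [6] b1 r3: no row ⇒ E
  [7] b2 r0: had r1 ⇒ C
  [8] b1 r1: had r3 ⇒ C
  [9] b3 r3: no row ⇒ E

COUNT = 2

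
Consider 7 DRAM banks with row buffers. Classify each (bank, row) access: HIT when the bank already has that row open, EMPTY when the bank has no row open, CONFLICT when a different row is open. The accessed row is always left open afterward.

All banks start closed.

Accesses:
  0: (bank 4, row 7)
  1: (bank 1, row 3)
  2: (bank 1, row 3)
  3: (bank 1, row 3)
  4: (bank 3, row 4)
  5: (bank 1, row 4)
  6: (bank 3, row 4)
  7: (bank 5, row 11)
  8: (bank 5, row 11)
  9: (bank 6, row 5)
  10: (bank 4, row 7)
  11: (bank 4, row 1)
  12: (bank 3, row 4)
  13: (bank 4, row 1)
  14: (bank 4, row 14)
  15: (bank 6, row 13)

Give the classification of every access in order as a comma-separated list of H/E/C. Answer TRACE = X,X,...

0: bank 4 row 7 — prev None → EMPTY
1: bank 1 row 3 — prev None → EMPTY
2: bank 1 row 3 — prev 3 → HIT
3: bank 1 row 3 — prev 3 → HIT
4: bank 3 row 4 — prev None → EMPTY
5: bank 1 row 4 — prev 3 → CONFLICT
6: bank 3 row 4 — prev 4 → HIT
7: bank 5 row 11 — prev None → EMPTY
8: bank 5 row 11 — prev 11 → HIT
9: bank 6 row 5 — prev None → EMPTY
10: bank 4 row 7 — prev 7 → HIT
11: bank 4 row 1 — prev 7 → CONFLICT
12: bank 3 row 4 — prev 4 → HIT
13: bank 4 row 1 — prev 1 → HIT
14: bank 4 row 14 — prev 1 → CONFLICT
15: bank 6 row 13 — prev 5 → CONFLICT

TRACE = E,E,H,H,E,C,H,E,H,E,H,C,H,H,C,C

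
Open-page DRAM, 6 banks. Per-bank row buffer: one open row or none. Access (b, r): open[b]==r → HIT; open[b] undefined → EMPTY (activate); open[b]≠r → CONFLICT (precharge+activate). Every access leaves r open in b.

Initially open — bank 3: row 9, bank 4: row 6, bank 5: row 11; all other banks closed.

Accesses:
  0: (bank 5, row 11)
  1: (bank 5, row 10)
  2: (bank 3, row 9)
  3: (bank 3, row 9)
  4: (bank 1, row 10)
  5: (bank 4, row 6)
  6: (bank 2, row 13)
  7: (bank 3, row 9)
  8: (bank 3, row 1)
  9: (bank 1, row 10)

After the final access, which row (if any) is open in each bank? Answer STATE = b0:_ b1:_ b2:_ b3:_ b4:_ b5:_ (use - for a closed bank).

0: bank 5 row 11 — prev 11 → HIT
1: bank 5 row 10 — prev 11 → CONFLICT
2: bank 3 row 9 — prev 9 → HIT
3: bank 3 row 9 — prev 9 → HIT
4: bank 1 row 10 — prev None → EMPTY
5: bank 4 row 6 — prev 6 → HIT
6: bank 2 row 13 — prev None → EMPTY
7: bank 3 row 9 — prev 9 → HIT
8: bank 3 row 1 — prev 9 → CONFLICT
9: bank 1 row 10 — prev 10 → HIT

STATE = b0:- b1:10 b2:13 b3:1 b4:6 b5:10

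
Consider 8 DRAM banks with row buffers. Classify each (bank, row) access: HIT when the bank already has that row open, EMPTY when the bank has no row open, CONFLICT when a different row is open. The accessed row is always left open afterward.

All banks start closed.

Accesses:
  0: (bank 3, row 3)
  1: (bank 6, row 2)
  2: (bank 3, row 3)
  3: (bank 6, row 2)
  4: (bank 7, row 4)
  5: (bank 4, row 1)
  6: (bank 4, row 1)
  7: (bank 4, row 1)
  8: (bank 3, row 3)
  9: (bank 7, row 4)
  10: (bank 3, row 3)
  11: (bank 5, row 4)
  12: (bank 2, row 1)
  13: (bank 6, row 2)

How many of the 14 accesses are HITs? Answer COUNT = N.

0: bank 3 row 3 — prev None → EMPTY
1: bank 6 row 2 — prev None → EMPTY
2: bank 3 row 3 — prev 3 → HIT
3: bank 6 row 2 — prev 2 → HIT
4: bank 7 row 4 — prev None → EMPTY
5: bank 4 row 1 — prev None → EMPTY
6: bank 4 row 1 — prev 1 → HIT
7: bank 4 row 1 — prev 1 → HIT
8: bank 3 row 3 — prev 3 → HIT
9: bank 7 row 4 — prev 4 → HIT
10: bank 3 row 3 — prev 3 → HIT
11: bank 5 row 4 — prev None → EMPTY
12: bank 2 row 1 — prev None → EMPTY
13: bank 6 row 2 — prev 2 → HIT

COUNT = 8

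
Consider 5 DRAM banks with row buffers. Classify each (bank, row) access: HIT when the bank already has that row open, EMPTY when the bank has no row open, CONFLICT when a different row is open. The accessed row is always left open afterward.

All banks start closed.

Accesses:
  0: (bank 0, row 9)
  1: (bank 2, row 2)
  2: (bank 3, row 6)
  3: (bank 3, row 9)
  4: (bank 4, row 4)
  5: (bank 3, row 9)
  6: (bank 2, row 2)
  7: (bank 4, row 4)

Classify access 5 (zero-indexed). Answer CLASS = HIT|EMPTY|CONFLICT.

CLASS = HIT

0: bank 0 row 9 — prev None → EMPTY
1: bank 2 row 2 — prev None → EMPTY
2: bank 3 row 6 — prev None → EMPTY
3: bank 3 row 9 — prev 6 → CONFLICT
4: bank 4 row 4 — prev None → EMPTY
5: bank 3 row 9 — prev 9 → HIT
6: bank 2 row 2 — prev 2 → HIT
7: bank 4 row 4 — prev 4 → HIT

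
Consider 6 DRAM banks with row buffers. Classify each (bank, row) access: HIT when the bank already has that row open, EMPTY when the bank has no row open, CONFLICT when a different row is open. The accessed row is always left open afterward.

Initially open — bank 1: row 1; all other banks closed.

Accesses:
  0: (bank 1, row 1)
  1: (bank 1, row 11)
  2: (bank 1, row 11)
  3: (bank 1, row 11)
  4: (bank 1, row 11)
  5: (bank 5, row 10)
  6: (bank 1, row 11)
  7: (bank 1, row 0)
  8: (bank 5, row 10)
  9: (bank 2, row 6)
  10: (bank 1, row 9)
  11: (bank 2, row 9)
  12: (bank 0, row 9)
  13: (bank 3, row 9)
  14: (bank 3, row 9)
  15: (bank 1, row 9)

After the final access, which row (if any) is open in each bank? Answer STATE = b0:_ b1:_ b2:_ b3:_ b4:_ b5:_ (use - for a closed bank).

0: bank 1 row 1 — prev 1 → HIT
1: bank 1 row 11 — prev 1 → CONFLICT
2: bank 1 row 11 — prev 11 → HIT
3: bank 1 row 11 — prev 11 → HIT
4: bank 1 row 11 — prev 11 → HIT
5: bank 5 row 10 — prev None → EMPTY
6: bank 1 row 11 — prev 11 → HIT
7: bank 1 row 0 — prev 11 → CONFLICT
8: bank 5 row 10 — prev 10 → HIT
9: bank 2 row 6 — prev None → EMPTY
10: bank 1 row 9 — prev 0 → CONFLICT
11: bank 2 row 9 — prev 6 → CONFLICT
12: bank 0 row 9 — prev None → EMPTY
13: bank 3 row 9 — prev None → EMPTY
14: bank 3 row 9 — prev 9 → HIT
15: bank 1 row 9 — prev 9 → HIT

STATE = b0:9 b1:9 b2:9 b3:9 b4:- b5:10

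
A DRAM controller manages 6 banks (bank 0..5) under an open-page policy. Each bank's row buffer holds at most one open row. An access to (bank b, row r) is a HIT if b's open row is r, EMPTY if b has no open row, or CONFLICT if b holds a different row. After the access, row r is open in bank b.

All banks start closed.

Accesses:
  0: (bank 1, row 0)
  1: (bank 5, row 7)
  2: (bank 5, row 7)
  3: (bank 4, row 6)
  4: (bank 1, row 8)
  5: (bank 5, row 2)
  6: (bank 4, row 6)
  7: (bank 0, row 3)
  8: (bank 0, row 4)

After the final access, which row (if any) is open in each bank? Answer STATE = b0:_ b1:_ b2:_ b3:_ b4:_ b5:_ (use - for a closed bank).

STATE = b0:4 b1:8 b2:- b3:- b4:6 b5:2

step 0: bank1 None->0 [EMPTY]
step 1: bank5 None->7 [EMPTY]
step 2: bank5 7->7 [HIT]
step 3: bank4 None->6 [EMPTY]
step 4: bank1 0->8 [CONFLICT]
step 5: bank5 7->2 [CONFLICT]
step 6: bank4 6->6 [HIT]
step 7: bank0 None->3 [EMPTY]
step 8: bank0 3->4 [CONFLICT]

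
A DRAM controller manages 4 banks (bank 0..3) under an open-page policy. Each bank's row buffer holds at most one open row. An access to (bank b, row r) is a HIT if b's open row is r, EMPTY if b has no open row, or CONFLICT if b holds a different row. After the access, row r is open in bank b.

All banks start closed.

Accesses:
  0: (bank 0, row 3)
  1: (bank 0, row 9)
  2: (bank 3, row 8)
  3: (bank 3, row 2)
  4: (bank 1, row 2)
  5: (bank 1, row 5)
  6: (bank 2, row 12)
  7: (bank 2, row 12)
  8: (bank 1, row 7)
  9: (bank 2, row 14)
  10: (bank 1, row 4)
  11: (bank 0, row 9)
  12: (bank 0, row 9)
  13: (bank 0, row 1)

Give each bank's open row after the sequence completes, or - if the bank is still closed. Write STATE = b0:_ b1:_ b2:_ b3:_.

STATE = b0:1 b1:4 b2:14 b3:2

step 0: bank0 None->3 [EMPTY]
step 1: bank0 3->9 [CONFLICT]
step 2: bank3 None->8 [EMPTY]
step 3: bank3 8->2 [CONFLICT]
step 4: bank1 None->2 [EMPTY]
step 5: bank1 2->5 [CONFLICT]
step 6: bank2 None->12 [EMPTY]
step 7: bank2 12->12 [HIT]
step 8: bank1 5->7 [CONFLICT]
step 9: bank2 12->14 [CONFLICT]
step 10: bank1 7->4 [CONFLICT]
step 11: bank0 9->9 [HIT]
step 12: bank0 9->9 [HIT]
step 13: bank0 9->1 [CONFLICT]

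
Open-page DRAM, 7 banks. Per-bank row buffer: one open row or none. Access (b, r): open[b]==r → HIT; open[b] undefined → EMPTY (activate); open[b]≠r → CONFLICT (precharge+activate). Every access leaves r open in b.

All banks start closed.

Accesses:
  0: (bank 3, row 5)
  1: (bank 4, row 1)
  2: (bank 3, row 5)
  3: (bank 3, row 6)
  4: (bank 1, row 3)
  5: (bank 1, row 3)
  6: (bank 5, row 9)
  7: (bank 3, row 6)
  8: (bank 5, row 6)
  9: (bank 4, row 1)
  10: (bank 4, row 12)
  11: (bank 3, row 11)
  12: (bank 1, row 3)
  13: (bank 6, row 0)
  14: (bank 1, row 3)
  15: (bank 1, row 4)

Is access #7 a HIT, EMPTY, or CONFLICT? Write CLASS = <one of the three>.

CLASS = HIT

#0 (3,5) E
#1 (4,1) E
#2 (3,5) H  (was 5)
#3 (3,6) C  (was 5)
#4 (1,3) E
#5 (1,3) H  (was 3)
#6 (5,9) E
#7 (3,6) H  (was 6)
#8 (5,6) C  (was 9)
#9 (4,1) H  (was 1)
#10 (4,12) C  (was 1)
#11 (3,11) C  (was 6)
#12 (1,3) H  (was 3)
#13 (6,0) E
#14 (1,3) H  (was 3)
#15 (1,4) C  (was 3)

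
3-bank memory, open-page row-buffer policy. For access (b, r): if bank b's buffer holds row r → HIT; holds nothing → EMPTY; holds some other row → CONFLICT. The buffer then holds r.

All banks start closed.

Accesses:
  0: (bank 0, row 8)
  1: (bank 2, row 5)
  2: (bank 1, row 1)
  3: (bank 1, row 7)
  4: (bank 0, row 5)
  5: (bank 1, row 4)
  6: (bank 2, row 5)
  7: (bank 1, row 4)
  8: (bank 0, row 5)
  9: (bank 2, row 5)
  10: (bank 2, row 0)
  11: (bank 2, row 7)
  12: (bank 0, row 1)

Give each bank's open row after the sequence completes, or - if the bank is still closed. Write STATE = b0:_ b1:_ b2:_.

0: bank 0 row 8 — prev None → EMPTY
1: bank 2 row 5 — prev None → EMPTY
2: bank 1 row 1 — prev None → EMPTY
3: bank 1 row 7 — prev 1 → CONFLICT
4: bank 0 row 5 — prev 8 → CONFLICT
5: bank 1 row 4 — prev 7 → CONFLICT
6: bank 2 row 5 — prev 5 → HIT
7: bank 1 row 4 — prev 4 → HIT
8: bank 0 row 5 — prev 5 → HIT
9: bank 2 row 5 — prev 5 → HIT
10: bank 2 row 0 — prev 5 → CONFLICT
11: bank 2 row 7 — prev 0 → CONFLICT
12: bank 0 row 1 — prev 5 → CONFLICT

STATE = b0:1 b1:4 b2:7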